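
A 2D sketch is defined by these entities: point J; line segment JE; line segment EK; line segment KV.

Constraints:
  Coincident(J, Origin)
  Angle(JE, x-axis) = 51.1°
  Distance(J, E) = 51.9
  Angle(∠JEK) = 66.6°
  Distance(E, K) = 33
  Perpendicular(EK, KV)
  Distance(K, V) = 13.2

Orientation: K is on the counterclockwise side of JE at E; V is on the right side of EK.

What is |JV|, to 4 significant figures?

62.08

∠JEK = 66.6°, so EK runs at 51.1° + (180° − 66.6°) = 164.5° from the x-axis; with |EK| = 33.0, K = E + 33.0·(cos 164.5°, sin 164.5°) = (0.7915, 49.21). EK is perpendicular to KV; with |KV| = 13.2 on the right of EK, V = K + 13.2·(0.2672, 0.9636) = (4.319, 61.93). Then |JV| = |V − J| = 62.08.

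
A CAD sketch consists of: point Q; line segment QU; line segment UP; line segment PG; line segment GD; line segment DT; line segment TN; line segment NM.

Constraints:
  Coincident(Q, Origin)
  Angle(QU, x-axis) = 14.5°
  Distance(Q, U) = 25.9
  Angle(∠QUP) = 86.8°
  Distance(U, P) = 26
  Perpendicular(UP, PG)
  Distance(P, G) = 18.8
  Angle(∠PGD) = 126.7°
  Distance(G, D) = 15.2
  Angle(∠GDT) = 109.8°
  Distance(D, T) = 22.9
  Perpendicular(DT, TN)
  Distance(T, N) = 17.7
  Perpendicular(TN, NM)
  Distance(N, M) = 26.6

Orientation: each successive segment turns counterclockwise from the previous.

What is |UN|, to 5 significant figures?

4.5124

∠GDT = 109.8° gives DT at -38.800° from the x-axis; with |DT| = 22.9, T = (12.158, -3.1829). DT is perpendicular to TN, so TN runs at 51.200°; with |TN| = 17.7, N = (23.249, 10.611). Then |UN| = |N − U| = 4.5124.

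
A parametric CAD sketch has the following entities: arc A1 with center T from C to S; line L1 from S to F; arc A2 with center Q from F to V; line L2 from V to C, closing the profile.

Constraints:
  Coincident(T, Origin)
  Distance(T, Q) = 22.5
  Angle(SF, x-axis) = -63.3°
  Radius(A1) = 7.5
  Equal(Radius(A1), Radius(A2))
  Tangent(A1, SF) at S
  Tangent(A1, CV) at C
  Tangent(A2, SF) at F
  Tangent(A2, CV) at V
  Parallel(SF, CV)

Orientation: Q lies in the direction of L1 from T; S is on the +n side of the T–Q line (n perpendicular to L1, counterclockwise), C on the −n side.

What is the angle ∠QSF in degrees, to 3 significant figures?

18.4°

The slot axis is L1's direction at -63.3°, so u = (cos -63.3°, sin -63.3°) = (0.449, -0.893) and n = (−sin -63.3°, cos -63.3°) = (0.893, 0.449). T is at the origin and Q lies 22.5 along u from T, so Q = 22.5·u = (10.1, -20.1). Tangency of A1 to both parallel lines with radius 7.5 puts S and C at T ± 7.5·n: S = (6.70, 3.37), C = (-6.70, -3.37). Equal radii place F and V the same way about Q: F = Q + 7.5·n = (16.8, -16.7), V = Q − 7.5·n = (3.41, -23.5). Then cos ∠QSF = SQ·SF / (|SQ||SF|), giving 18.4°.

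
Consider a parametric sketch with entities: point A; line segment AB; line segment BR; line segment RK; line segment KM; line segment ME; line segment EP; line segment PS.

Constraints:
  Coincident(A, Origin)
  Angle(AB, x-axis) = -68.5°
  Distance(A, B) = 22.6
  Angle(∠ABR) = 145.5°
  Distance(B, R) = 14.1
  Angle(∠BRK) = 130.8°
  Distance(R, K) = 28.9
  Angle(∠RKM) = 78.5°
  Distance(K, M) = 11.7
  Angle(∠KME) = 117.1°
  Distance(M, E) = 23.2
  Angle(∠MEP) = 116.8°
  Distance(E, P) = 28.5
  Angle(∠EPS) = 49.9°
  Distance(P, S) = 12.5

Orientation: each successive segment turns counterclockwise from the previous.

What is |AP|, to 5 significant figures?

36.628

A is at the origin; AB runs at -68.5° with length 22.6, so B = (8.2829, -21.027). ∠ABR = 145.5° gives BR at -34.000° from the x-axis; with |BR| = 14.1, R = (19.972, -28.912). ∠BRK = 130.8° gives RK at 15.200° from the x-axis; with |RK| = 28.9, K = (47.861, -21.335). ∠RKM = 78.5° gives KM at 116.70° from the x-axis; with |KM| = 11.7, M = (42.604, -10.882). ∠KME = 117.1° gives ME at 179.60° from the x-axis; with |ME| = 23.2, E = (19.405, -10.720). ∠MEP = 116.8° gives EP at -117.20° from the x-axis; with |EP| = 28.5, P = (6.3776, -36.069). Then |AP| = |P − A| = 36.628.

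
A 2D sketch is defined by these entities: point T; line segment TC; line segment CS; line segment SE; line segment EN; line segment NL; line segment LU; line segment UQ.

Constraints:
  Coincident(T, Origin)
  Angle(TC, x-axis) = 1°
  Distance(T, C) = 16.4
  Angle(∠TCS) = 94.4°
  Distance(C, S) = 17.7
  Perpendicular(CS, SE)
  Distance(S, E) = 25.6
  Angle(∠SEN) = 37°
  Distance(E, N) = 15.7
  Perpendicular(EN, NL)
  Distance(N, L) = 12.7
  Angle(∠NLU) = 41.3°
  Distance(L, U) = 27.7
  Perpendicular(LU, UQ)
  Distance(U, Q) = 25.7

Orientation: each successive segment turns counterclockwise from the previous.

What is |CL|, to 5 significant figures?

19.176

T is at the origin; TC runs at 1.0° with length 16.4, so C = (16.398, 0.28622). ∠TCS = 94.4° gives CS at 86.600° from the x-axis; with |CS| = 17.7, S = (17.447, 17.955). CS is perpendicular to SE, so SE runs at 176.60°; with |SE| = 25.6, E = (-8.1077, 19.473). ∠SEN = 37.0° gives EN at -40.400° from the x-axis; with |EN| = 15.7, N = (3.8484, 9.2978). The perpendicularity gives NL at right angles to EN, so NL runs at 49.600°; with |NL| = 12.7, L = (12.080, 18.969). Then |CL| = |L − C| = 19.176.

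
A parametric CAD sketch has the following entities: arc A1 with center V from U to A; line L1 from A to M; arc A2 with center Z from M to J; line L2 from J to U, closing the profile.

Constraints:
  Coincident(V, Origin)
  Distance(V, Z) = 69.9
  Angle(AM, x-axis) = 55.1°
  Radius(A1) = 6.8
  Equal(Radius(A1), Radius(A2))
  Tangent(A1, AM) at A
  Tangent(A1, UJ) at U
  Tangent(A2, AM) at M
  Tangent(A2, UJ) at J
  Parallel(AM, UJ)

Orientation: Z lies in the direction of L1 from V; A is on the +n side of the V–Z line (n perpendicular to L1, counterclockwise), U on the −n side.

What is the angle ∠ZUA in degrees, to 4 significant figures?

84.44°

V is at the origin and Z lies 69.9 along u from V, so Z = 69.9·u = (39.99, 57.33). Tangency of A1 to both parallel lines with radius 6.8 puts A and U at V ± 6.8·n: A = (-5.577, 3.891), U = (5.577, -3.891). Then cos ∠ZUA = UZ·UA / (|UZ||UA|), giving 84.44°.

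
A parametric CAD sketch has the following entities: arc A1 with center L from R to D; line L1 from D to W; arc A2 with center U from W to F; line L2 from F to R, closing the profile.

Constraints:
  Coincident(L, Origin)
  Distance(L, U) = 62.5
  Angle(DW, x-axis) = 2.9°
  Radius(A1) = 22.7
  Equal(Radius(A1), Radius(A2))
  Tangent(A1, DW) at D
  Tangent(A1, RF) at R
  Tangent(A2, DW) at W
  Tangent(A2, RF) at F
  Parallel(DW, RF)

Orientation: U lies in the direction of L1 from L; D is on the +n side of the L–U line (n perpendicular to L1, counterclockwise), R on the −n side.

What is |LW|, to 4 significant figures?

66.49

The slot axis is L1's direction at 2.9°, so u = (cos 2.9°, sin 2.9°) = (0.9987, 0.05059) and n = (−sin 2.9°, cos 2.9°) = (-0.05059, 0.9987). L is at the origin and U lies 62.5 along u from L, so U = 62.5·u = (62.42, 3.162). Tangency of A1 to both parallel lines with radius 22.7 puts D and R at L ± 22.7·n: D = (-1.148, 22.67), R = (1.148, -22.67). Equal radii place W and F the same way about U: W = U + 22.7·n = (61.27, 25.83), F = U − 22.7·n = (63.57, -19.51). Then |LW| = |W − L| = 66.49.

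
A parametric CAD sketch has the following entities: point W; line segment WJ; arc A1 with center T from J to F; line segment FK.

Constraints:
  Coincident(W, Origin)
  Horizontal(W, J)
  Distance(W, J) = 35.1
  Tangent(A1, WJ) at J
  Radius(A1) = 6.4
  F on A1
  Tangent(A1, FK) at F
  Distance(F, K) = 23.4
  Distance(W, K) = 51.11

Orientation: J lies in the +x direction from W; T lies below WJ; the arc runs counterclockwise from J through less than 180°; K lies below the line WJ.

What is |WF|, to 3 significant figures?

31.1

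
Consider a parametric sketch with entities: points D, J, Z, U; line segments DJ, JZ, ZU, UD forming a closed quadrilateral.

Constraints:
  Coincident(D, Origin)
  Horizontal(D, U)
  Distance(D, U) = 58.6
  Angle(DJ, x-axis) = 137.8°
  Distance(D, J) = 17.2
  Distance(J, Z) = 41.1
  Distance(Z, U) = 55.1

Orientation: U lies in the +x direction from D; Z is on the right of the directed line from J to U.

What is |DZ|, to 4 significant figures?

25.06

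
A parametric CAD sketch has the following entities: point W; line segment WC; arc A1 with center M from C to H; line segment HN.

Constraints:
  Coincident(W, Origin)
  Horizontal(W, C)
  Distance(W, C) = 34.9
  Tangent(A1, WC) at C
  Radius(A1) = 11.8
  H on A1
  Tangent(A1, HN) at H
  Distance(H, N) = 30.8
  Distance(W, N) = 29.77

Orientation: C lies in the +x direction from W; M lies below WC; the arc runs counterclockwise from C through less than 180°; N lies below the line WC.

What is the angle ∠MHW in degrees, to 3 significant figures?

153°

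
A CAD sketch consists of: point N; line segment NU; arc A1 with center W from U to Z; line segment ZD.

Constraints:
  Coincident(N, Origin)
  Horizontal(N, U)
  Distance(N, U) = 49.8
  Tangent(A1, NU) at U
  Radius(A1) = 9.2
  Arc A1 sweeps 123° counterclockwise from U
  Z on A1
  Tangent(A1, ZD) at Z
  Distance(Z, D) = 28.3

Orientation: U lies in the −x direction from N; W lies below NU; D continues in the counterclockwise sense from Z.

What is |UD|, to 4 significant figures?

38.72

On A1, U sits at bearing 90° from W; a 123° counterclockwise sweep puts Z at bearing 213°, so Z = W + 9.2·(cos 213°, sin 213°) = (-57.52, -14.21). A1 meets ZD tangentially, so WZ is at right angles to ZD, so ZD runs along (−sin 213°, cos 213°); with |ZD| = 28.3, D = (-42.10, -37.95). Then |UD| = |D − U| = 38.72.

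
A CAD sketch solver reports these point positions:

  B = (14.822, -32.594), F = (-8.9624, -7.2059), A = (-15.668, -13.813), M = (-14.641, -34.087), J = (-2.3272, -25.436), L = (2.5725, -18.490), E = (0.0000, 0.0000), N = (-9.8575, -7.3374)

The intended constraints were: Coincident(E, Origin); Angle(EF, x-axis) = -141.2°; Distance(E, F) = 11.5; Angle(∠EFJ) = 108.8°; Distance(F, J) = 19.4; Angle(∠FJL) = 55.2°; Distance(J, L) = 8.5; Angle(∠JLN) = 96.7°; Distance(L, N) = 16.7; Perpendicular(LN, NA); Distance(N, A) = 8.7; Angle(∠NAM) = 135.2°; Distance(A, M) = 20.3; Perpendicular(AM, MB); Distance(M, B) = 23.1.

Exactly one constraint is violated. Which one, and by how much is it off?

Distance(M, B) = 23.1 — off by 6.40.

E = (0.00, 0.00) ✓; EF at -141.2° ✓; |EF| = 11.50 ✓; ∠EFJ = 108.8° ✓; |FJ| = 19.40 ✓; ∠FJL = 55.20° ✓; |JL| = 8.500 ✓; ∠JLN = 96.70° ✓; |LN| = 16.70 ✓; ∠(LN, NA) = 90.00° ✓; |NA| = 8.700 ✓; ∠NAM = 135.2° ✓; |AM| = 20.30 ✓; ∠(AM, MB) = 90.00° ✓; |MB| = 29.50 ✗.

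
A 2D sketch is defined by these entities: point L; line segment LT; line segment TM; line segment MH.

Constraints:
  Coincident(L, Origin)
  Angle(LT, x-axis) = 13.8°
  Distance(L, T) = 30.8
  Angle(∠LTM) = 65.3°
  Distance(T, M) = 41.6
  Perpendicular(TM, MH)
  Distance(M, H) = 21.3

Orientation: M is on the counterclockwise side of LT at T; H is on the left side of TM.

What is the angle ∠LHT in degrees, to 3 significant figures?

40.2°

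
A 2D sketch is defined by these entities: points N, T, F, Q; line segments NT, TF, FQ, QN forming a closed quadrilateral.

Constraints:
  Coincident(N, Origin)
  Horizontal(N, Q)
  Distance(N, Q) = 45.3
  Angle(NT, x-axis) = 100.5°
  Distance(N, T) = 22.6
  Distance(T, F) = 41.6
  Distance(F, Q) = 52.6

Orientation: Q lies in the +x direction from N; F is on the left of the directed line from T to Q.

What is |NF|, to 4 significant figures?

56.50

N is at the origin; NQ is horizontal with |NQ| = 45.3 and Q in +x, so Q = (45.3, 0). NT runs at 100.5° with |NT| = 22.6, so T = (-4.119, 22.22). F is determined by |TF| = 41.6 and |FQ| = 52.6 together: it lies at the intersection of circle(T, 41.6) and circle(Q, 52.6). With |TQ| = 54.18, the foot of the radical line on TQ is 17.53 from T and the perpendicular offset is √(41.6² − 17.53²) = 37.73. Taking the left-of-TQ solution: F = (27.34, 49.44).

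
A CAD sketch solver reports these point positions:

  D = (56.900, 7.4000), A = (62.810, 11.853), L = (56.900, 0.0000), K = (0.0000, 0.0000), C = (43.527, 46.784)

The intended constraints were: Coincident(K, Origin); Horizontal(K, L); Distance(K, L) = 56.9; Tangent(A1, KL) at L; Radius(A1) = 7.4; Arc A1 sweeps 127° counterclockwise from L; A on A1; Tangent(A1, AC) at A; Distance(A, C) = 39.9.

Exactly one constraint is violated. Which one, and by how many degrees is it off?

Tangent(A1, AC) at A — off by 8.10°.

K = (0.00, 0.00) ✓; K.y = 0.00, L.y = 0.00 ✓; |KL| = 56.90 ✓; ∠(DL, LK) = 90.00° ✓; |DL| = 7.400 ✓; bearing(D→A) − bearing(D→L) = 127.0° ✓; |DA| = 7.400 ✓; ∠(DA, AC) = 98.10° ✗; |AC| = 39.90 ✓.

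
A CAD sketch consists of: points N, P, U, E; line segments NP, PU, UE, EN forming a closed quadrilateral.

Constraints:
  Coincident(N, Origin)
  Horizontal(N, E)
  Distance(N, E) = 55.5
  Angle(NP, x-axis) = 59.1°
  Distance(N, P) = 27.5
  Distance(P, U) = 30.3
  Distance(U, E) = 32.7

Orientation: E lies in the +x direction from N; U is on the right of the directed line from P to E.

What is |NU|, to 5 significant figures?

23.830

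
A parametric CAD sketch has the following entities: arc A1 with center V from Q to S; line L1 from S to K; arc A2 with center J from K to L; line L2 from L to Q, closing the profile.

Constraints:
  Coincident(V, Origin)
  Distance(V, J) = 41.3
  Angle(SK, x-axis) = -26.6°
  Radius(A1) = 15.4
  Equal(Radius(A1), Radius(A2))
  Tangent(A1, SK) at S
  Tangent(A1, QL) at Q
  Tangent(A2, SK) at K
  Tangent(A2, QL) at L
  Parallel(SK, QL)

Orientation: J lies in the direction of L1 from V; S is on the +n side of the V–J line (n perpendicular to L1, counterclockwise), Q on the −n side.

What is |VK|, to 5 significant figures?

44.078

The slot axis is L1's direction at -26.6°, so u = (cos -26.6°, sin -26.6°) = (0.89415, -0.44776) and n = (−sin -26.6°, cos -26.6°) = (0.44776, 0.89415). V is at the origin and J lies 41.3 along u from V, so J = 41.3·u = (36.929, -18.492). Tangency of A1 to both parallel lines with radius 15.4 puts S and Q at V ± 15.4·n: S = (6.8955, 13.770), Q = (-6.8955, -13.770). Equal radii place K and L the same way about J: K = J + 15.4·n = (43.824, -4.7225), L = J − 15.4·n = (30.033, -32.262). Then |VK| = |K − V| = 44.078.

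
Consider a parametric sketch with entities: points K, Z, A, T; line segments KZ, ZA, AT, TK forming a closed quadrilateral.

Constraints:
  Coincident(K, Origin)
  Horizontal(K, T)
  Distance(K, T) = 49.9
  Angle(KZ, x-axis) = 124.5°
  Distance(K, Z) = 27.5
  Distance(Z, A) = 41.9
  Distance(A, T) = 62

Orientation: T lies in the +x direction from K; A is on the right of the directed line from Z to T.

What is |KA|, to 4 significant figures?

20.88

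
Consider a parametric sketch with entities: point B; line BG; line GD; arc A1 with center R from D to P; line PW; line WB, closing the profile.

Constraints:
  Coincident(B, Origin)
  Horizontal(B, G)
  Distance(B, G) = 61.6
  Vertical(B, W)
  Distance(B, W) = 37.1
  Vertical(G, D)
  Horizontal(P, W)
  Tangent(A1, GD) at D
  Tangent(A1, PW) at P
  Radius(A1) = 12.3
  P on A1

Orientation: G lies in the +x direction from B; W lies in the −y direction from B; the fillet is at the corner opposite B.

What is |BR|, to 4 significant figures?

55.19

B is at the origin; B and G share the same y with |BG| = 61.6 and G on the +x side, so G = (61.60, 0.000). B and W share the same x with |BW| = 37.1 and W on the −y side, so W = (0.000, -37.10). The virtual corner opposite B is at (61.60, -37.10). Since A1 is tangent to GD there, RD ⟂ GD and since A1 is tangent to PW there, RP ⟂ PW, with radius 12.3, so the center R sits 12.3 in from both sides at R = (49.30, -24.80). Then |BR| = |R − B| = 55.19.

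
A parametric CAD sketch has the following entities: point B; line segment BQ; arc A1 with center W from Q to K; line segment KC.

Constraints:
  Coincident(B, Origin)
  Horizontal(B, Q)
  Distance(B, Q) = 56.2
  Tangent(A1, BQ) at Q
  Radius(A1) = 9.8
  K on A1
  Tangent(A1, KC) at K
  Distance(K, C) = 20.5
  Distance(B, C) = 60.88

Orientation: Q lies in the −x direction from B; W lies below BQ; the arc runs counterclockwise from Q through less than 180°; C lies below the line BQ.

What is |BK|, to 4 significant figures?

65.93

Checks: B = (0.00, 0.00) ✓; |WK| = 9.800 ✓; ∠(WK, KC) = 90.00° ✓; |KC| = 20.50 ✓; |BC| = 60.88 ✓.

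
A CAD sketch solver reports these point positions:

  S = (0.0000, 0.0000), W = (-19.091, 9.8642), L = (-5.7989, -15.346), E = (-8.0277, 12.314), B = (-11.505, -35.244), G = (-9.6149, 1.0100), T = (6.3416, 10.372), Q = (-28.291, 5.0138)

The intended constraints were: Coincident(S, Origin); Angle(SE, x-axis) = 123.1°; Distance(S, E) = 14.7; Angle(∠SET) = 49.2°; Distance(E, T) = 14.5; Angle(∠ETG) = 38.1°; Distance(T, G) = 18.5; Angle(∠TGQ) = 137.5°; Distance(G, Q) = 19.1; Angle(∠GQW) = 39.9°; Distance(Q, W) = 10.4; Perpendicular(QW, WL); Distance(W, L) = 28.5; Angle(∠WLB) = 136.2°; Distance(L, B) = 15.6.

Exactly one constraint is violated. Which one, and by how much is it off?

Distance(L, B) = 15.6 — off by 5.10.

S = (0.00, 0.00) ✓; SE at 123.1° ✓; |SE| = 14.70 ✓; ∠SET = 49.20° ✓; |ET| = 14.50 ✓; ∠ETG = 38.10° ✓; |TG| = 18.50 ✓; ∠TGQ = 137.5° ✓; |GQ| = 19.10 ✓; ∠GQW = 39.90° ✓; |QW| = 10.40 ✓; ∠(QW, WL) = 90.00° ✓; |WL| = 28.50 ✓; ∠WLB = 136.2° ✓; |LB| = 20.70 ✗.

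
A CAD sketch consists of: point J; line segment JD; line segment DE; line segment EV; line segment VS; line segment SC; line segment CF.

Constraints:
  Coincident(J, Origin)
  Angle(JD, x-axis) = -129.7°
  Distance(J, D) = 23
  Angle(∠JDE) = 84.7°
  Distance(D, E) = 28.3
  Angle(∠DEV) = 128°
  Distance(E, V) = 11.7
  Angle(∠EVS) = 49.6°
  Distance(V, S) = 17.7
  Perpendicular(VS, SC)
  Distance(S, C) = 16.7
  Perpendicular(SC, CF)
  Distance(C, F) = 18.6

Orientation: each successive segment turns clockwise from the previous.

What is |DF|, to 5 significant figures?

37.838

J is at the origin; JD runs at -129.7° with length 23.0, so D = (-14.692, -17.696). ∠JDE = 84.7° gives DE at 135.00° from the x-axis; with |DE| = 28.3, E = (-34.703, 2.3149). ∠DEV = 128.0° gives EV at 83.000° from the x-axis; with |EV| = 11.7, V = (-33.277, 13.928). ∠EVS = 49.6° gives VS at -47.400° from the x-axis; with |VS| = 17.7, S = (-21.296, 0.89880). The perpendicularity gives SC at right angles to VS, so SC runs at -137.40°; with |SC| = 16.7, C = (-33.589, -10.405). SC ⟂ CF, so CF runs at 132.60°; with |CF| = 18.6, F = (-46.179, 3.2864). Then |DF| = |F − D| = 37.838.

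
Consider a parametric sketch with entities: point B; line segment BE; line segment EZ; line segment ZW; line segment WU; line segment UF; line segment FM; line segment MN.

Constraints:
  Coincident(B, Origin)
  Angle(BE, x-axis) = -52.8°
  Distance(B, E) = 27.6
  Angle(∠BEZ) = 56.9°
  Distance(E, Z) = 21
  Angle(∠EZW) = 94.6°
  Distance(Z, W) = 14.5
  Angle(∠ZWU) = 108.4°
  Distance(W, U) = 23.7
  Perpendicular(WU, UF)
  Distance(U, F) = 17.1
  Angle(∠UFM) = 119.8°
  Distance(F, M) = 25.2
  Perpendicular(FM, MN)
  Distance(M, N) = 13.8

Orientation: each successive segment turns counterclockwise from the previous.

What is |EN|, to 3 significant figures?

20.2

∠UFM = 119.8° gives FM at 17.5° from the x-axis; with |FM| = 25.2, M = (31.1, -17.7). FM is perpendicular to MN, so MN runs at 108°; with |MN| = 13.8, N = (26.9, -4.52). Then |EN| = |N − E| = 20.2.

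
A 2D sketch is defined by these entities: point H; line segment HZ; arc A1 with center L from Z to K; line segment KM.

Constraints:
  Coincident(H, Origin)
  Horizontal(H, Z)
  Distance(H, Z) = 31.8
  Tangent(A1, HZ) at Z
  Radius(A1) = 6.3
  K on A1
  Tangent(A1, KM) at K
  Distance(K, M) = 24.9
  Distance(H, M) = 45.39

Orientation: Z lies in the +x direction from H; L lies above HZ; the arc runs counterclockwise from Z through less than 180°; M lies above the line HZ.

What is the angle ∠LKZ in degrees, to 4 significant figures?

38.36°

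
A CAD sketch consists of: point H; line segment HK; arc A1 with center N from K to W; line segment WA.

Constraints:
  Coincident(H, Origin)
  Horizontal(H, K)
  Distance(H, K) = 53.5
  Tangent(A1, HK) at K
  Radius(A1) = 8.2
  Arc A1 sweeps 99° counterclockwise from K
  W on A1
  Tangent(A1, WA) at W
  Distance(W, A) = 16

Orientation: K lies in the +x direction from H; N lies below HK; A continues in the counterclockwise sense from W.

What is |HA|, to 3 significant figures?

54.2

H is at the origin; H and K share the same y with |HK| = 53.5 and K on the +x side, so K = (53.5, 0.00). Since A1 is tangent to HK there, NK ⟂ HK, so N = K + (0, -8.2) = (53.5, -8.20). On A1, K sits at bearing 90° from N; a 99° counterclockwise sweep puts W at bearing 189°, so W = N + 8.2·(cos 189°, sin 189°) = (45.4, -9.48). The tangent condition forces NW to be normal to WA, so WA runs along (−sin 189°, cos 189°); with |WA| = 16.0, A = (47.9, -25.3). Then |HA| = |A − H| = 54.2.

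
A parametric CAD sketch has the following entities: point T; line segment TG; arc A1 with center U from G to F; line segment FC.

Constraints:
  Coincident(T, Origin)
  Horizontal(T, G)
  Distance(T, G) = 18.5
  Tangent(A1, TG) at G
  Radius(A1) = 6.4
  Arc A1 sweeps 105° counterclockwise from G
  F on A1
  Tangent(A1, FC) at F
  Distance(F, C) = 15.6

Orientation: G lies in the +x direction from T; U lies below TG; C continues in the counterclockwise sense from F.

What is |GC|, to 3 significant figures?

23.2

T is at the origin; T and G share the same y with |TG| = 18.5 and G on the +x side, so G = (18.5, 0.00). Since A1 is tangent to TG there, UG ⟂ TG, so U = G + (0, -6.4) = (18.5, -6.40). On A1, G sits at bearing 90° from U; a 105° counterclockwise sweep puts F at bearing 195°, so F = U + 6.4·(cos 195°, sin 195°) = (12.3, -8.06). Since A1 is tangent to FC there, UF ⟂ FC, so FC runs along (−sin 195°, cos 195°); with |FC| = 15.6, C = (16.4, -23.1). Then |GC| = |C − G| = 23.2.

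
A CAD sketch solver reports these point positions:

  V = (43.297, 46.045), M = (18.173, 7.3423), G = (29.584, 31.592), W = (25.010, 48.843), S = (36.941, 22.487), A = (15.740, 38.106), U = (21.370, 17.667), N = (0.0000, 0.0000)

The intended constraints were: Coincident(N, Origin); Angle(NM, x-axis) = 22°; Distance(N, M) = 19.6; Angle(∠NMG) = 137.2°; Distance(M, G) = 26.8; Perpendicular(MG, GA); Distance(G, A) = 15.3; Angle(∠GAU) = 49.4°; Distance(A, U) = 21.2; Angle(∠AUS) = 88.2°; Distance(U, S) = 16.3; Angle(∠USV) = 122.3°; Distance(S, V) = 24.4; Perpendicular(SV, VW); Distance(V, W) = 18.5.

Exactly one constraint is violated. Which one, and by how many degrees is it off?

Perpendicular(SV, VW) — off by 6.40°.

N = (0.00, 0.00) ✓; NM at 22.00° ✓; |NM| = 19.60 ✓; ∠NMG = 137.2° ✓; |MG| = 26.80 ✓; ∠(MG, GA) = 90.00° ✓; |GA| = 15.30 ✓; ∠GAU = 49.40° ✓; |AU| = 21.20 ✓; ∠AUS = 88.20° ✓; |US| = 16.30 ✓; ∠USV = 122.3° ✓; |SV| = 24.40 ✓; ∠(SV, VW) = 96.40° ✗; |VW| = 18.50 ✓.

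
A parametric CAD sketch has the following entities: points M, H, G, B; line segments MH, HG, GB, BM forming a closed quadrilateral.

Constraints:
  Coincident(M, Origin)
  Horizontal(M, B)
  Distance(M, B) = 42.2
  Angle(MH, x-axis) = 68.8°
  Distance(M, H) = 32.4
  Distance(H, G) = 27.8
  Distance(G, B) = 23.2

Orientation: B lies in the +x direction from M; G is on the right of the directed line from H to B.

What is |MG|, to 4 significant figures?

19.56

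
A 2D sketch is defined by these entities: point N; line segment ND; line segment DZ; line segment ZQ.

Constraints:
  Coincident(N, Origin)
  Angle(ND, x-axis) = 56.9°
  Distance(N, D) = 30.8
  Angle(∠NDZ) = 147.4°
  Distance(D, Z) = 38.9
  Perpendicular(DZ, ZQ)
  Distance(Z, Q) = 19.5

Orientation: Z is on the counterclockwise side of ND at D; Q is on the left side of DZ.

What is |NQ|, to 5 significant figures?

64.913

N is at the origin; ND runs at 56.9° with length 30.8, so D = 30.8·(cos 56.9°, sin 56.9°) = (16.820, 25.802). ∠NDZ = 147.4°, so DZ runs at 56.9° + (180° − 147.4°) = 89.500° from the x-axis; with |DZ| = 38.9, Z = D + 38.9·(cos 89.500°, sin 89.500°) = (17.159, 64.700). DZ is perpendicular to ZQ; with |ZQ| = 19.5 on the left of DZ, Q = Z + 19.5·(-0.99996, 0.0087265) = (-2.3399, 64.870). Then |NQ| = |Q − N| = 64.913.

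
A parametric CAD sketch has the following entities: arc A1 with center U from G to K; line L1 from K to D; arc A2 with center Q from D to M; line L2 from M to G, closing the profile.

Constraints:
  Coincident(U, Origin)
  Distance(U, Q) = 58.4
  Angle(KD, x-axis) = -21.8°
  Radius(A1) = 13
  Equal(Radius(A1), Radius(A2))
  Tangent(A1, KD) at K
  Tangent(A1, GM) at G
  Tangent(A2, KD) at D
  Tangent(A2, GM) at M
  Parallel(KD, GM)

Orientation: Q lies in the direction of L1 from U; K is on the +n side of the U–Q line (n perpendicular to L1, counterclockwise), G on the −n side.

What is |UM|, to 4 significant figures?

59.83

The slot axis is L1's direction at -21.8°, so u = (cos -21.8°, sin -21.8°) = (0.9285, -0.3714) and n = (−sin -21.8°, cos -21.8°) = (0.3714, 0.9285). U is at the origin and Q lies 58.4 along u from U, so Q = 58.4·u = (54.22, -21.69). Tangency of A1 to both parallel lines with radius 13.0 puts K and G at U ± 13.0·n: K = (4.828, 12.07), G = (-4.828, -12.07). Equal radii place D and M the same way about Q: D = Q + 13.0·n = (59.05, -9.618), M = Q − 13.0·n = (49.40, -33.76). Then |UM| = |M − U| = 59.83.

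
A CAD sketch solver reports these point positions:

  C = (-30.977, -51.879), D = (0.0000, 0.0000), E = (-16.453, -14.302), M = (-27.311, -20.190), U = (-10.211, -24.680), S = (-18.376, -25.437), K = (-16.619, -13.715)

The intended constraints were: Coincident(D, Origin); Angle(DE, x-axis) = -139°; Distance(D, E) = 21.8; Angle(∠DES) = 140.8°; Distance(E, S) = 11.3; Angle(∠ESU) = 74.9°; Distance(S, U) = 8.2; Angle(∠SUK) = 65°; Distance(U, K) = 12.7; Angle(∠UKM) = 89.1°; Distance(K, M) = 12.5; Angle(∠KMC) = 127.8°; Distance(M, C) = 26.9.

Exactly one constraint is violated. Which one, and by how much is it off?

Distance(M, C) = 26.9 — off by 5.00.

D = (0.00, 0.00) ✓; DE at -139.0° ✓; |DE| = 21.80 ✓; ∠DES = 140.8° ✓; |ES| = 11.30 ✓; ∠ESU = 74.90° ✓; |SU| = 8.200 ✓; ∠SUK = 64.99° ✓; |UK| = 12.70 ✓; ∠UKM = 89.10° ✓; |KM| = 12.50 ✓; ∠KMC = 127.8° ✓; |MC| = 31.90 ✗.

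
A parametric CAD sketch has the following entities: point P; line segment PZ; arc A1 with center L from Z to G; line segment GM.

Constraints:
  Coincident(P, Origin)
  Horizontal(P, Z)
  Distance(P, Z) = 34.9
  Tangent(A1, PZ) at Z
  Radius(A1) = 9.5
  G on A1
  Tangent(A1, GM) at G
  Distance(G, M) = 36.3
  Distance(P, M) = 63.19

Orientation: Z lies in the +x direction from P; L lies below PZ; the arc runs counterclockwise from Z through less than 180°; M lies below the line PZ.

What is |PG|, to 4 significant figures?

29.89

Checks: |LG| = 9.500 ✓; ∠(LG, GM) = 90.00° ✓; |GM| = 36.30 ✓; |PM| = 63.19 ✓.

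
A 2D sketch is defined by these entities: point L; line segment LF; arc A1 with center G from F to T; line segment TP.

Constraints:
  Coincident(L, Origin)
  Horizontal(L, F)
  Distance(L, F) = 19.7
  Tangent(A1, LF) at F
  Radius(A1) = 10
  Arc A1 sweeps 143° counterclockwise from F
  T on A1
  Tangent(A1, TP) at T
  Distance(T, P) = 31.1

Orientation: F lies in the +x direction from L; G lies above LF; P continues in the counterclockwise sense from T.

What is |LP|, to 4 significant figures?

36.71

On A1, F sits at bearing -90° from G; a 143° counterclockwise sweep puts T at bearing 53°, so T = G + 10.0·(cos 53°, sin 53°) = (25.72, 17.99). Since A1 is tangent to TP there, GT ⟂ TP, so TP runs along (−sin 53°, cos 53°); with |TP| = 31.1, P = (0.8806, 36.70). Then |LP| = |P − L| = 36.71.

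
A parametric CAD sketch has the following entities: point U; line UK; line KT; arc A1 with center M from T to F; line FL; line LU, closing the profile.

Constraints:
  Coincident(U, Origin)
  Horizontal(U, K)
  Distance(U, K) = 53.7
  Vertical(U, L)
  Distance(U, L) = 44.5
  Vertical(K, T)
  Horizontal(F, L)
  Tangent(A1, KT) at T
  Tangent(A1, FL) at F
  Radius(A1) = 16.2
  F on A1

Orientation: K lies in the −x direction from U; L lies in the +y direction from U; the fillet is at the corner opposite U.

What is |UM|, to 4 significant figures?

46.98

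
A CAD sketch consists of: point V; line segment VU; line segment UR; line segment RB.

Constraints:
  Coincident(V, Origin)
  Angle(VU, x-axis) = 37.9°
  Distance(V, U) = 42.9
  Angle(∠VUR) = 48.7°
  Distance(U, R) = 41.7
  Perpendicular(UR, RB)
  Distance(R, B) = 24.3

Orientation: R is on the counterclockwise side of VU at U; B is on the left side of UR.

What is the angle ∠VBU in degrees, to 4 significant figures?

60.87°

V is at the origin; VU runs at 37.9° with length 42.9, so U = 42.9·(cos 37.9°, sin 37.9°) = (33.85, 26.35). ∠VUR = 48.7°, so UR runs at 37.9° + (180° − 48.7°) = 169.2° from the x-axis; with |UR| = 41.7, R = U + 41.7·(cos 169.2°, sin 169.2°) = (-7.110, 34.17). UR ⟂ RB; with |RB| = 24.3 on the left of UR, B = R + 24.3·(-0.1874, -0.9823) = (-11.66, 10.30). Then cos ∠VBU = BV·BU / (|BV||BU|), giving 60.87°.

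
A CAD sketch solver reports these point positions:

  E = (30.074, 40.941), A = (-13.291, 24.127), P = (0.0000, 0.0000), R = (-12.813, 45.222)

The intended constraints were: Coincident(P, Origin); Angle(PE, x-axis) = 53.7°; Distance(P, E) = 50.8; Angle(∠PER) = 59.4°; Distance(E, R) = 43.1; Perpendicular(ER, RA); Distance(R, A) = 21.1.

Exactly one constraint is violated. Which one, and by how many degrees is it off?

Perpendicular(ER, RA) — off by 4.40°.

P = (0.00, 0.00) ✓; PE at 53.70° ✓; |PE| = 50.80 ✓; ∠PER = 59.40° ✓; |ER| = 43.10 ✓; ∠(ER, RA) = 94.40° ✗; |RA| = 21.10 ✓.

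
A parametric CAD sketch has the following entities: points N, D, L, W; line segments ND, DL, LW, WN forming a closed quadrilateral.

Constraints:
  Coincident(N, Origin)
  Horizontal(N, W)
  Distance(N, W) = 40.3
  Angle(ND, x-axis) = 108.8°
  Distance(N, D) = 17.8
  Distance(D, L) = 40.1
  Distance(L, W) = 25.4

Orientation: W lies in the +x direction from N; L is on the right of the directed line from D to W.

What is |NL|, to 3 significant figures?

24.2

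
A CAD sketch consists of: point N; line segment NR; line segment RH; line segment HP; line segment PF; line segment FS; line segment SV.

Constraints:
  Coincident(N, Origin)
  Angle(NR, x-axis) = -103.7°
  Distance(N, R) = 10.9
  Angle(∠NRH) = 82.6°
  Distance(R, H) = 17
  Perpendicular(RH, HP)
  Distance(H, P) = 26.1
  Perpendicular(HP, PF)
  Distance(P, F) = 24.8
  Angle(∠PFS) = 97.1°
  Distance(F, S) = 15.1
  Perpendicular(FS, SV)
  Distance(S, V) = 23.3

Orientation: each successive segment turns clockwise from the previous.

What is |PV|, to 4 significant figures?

18.21

N is at the origin; NR runs at -103.7° with length 10.9, so R = (-2.582, -10.59). ∠NRH = 82.6° gives RH at 158.9° from the x-axis; with |RH| = 17.0, H = (-18.44, -4.470). The perpendicularity gives HP at right angles to RH, so HP runs at 68.90°; with |HP| = 26.1, P = (-9.046, 19.88). HP is perpendicular to PF, so PF runs at -21.10°; with |PF| = 24.8, F = (14.09, 10.95). ∠PFS = 97.1° gives FS at -104.0° from the x-axis; with |FS| = 15.1, S = (10.44, -3.699). The perpendicularity gives SV at right angles to FS, so SV runs at 166.0°; with |SV| = 23.3, V = (-12.17, 1.938). Then |PV| = |V − P| = 18.21.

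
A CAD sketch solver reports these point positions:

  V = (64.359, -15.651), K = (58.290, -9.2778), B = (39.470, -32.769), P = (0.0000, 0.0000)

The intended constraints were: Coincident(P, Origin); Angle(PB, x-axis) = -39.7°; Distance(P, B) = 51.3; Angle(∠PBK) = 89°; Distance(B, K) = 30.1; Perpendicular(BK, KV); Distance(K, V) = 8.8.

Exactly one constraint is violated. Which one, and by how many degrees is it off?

Perpendicular(BK, KV) — off by 7.70°.

P = (0.00, 0.00) ✓; PB at -39.70° ✓; |PB| = 51.30 ✓; ∠PBK = 89.00° ✓; |BK| = 30.10 ✓; ∠(BK, KV) = 97.70° ✗; |KV| = 8.801 ✓.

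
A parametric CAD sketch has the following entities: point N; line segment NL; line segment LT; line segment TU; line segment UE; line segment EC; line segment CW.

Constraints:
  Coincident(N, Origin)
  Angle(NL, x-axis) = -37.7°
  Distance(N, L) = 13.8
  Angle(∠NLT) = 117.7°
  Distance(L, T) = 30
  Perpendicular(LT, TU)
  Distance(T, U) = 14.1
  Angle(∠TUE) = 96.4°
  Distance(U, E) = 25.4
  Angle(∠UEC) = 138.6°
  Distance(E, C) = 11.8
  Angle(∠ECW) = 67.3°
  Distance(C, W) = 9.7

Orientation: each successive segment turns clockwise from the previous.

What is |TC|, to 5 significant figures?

36.357

∠TUE = 96.4° gives UE at 86.400° from the x-axis; with |UE| = 25.4, E = (-6.5815, -10.185). ∠UEC = 138.6° gives EC at 45.000° from the x-axis; with |EC| = 11.8, C = (1.7624, -1.8411). Then |TC| = |C − T| = 36.357.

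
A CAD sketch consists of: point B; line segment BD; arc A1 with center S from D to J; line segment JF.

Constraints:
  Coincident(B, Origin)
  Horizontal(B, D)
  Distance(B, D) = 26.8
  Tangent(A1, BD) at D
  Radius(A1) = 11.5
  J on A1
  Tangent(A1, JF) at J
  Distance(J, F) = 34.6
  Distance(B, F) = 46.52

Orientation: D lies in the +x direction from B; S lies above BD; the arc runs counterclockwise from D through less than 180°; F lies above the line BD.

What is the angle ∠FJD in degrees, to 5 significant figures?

113.98°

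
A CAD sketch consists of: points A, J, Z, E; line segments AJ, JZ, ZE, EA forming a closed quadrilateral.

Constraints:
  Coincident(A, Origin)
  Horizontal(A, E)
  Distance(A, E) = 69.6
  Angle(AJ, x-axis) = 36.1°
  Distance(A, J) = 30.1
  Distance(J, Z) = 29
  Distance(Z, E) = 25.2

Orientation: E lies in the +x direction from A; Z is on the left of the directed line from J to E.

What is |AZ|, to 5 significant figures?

56.638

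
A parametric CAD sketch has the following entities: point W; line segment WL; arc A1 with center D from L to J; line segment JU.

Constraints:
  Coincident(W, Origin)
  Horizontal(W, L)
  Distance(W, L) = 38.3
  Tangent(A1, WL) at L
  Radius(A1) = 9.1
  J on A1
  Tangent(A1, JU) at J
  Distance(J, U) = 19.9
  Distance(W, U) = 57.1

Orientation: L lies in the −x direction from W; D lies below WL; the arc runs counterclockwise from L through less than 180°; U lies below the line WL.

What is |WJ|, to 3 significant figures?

48.0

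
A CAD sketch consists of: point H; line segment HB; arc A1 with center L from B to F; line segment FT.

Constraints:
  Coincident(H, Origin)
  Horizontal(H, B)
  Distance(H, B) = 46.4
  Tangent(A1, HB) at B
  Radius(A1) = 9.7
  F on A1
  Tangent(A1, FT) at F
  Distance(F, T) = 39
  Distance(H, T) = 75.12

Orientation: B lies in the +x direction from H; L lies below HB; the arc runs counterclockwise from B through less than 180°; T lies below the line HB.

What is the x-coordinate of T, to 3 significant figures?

57.5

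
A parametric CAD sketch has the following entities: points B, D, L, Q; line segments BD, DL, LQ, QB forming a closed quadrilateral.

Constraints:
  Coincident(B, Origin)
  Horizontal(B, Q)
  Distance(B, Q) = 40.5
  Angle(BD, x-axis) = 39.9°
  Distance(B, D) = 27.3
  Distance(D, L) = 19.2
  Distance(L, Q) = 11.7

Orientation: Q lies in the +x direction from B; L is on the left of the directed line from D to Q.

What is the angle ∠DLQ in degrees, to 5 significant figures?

114.12°

B is at the origin; BQ is horizontal with |BQ| = 40.5 and Q in +x, so Q = (40.5, 0). BD runs at 39.9° with |BD| = 27.3, so D = (20.944, 17.512). L is determined by |DL| = 19.2 and |LQ| = 11.7 together: it lies at the intersection of circle(D, 19.2) and circle(Q, 11.7). With |DQ| = 26.251, the foot of the radical line on DQ is 17.540 from D and the perpendicular offset is √(19.2² − 17.540²) = 7.8105. Taking the left-of-DQ solution: L = (39.221, 11.630).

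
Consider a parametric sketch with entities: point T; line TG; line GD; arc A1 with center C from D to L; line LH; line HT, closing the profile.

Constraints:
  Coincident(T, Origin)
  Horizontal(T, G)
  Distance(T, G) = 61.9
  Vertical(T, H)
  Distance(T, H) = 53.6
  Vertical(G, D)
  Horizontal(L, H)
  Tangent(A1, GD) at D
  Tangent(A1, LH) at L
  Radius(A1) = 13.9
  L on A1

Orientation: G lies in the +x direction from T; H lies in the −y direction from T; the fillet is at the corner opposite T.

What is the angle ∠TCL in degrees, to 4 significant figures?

129.6°

T is at the origin; T and G share the same y with |TG| = 61.9 and G on the +x side, so G = (61.90, 0.000). T and H share the same x with |TH| = 53.6 and H on the −y side, so H = (0.000, -53.60). The virtual corner opposite T is at (61.90, -53.60). Since A1 is tangent to GD there, CD ⟂ GD and tangency of A1 to LH means the radius CL is perpendicular to LH, with radius 13.9, so the center C sits 13.9 in from both sides at C = (48.00, -39.70). That places the tangent points at D = (61.90, -39.70) on GD and L = (48.00, -53.60) on LH. Then cos ∠TCL = CT·CL / (|CT||CL|), giving 129.6°.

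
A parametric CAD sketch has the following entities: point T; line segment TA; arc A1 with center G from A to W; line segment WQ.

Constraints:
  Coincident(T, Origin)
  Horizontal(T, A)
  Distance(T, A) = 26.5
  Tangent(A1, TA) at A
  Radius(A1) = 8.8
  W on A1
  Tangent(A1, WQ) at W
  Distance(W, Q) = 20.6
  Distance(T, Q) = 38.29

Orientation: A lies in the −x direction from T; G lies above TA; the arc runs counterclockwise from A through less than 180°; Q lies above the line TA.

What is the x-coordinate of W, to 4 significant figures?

-17.93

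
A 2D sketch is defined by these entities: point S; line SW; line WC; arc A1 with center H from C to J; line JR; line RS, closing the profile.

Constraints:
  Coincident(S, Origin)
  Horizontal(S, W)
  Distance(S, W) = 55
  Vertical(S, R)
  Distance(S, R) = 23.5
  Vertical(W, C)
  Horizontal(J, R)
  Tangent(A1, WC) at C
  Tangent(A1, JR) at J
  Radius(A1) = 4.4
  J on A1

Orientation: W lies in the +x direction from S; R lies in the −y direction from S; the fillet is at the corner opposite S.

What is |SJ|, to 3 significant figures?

55.8

S is at the origin; S and W share the same y with |SW| = 55.0 and W on the +x side, so W = (55.0, 0.00). SR is vertical with |SR| = 23.5 and R on the −y side, so R = (0.00, -23.5). The virtual corner opposite S is at (55.0, -23.5). The tangent condition forces HC to be normal to WC and tangency of A1 to JR means the radius HJ is perpendicular to JR, with radius 4.4, so the center H sits 4.4 in from both sides at H = (50.6, -19.1). That places the tangent points at C = (55.0, -19.1) on WC and J = (50.6, -23.5) on JR. Then |SJ| = |J − S| = 55.8.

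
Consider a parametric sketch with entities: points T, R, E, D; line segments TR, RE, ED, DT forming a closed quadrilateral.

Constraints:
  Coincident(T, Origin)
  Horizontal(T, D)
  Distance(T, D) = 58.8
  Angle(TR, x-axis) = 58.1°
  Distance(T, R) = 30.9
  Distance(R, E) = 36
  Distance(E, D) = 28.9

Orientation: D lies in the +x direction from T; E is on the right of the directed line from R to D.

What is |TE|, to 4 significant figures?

31.44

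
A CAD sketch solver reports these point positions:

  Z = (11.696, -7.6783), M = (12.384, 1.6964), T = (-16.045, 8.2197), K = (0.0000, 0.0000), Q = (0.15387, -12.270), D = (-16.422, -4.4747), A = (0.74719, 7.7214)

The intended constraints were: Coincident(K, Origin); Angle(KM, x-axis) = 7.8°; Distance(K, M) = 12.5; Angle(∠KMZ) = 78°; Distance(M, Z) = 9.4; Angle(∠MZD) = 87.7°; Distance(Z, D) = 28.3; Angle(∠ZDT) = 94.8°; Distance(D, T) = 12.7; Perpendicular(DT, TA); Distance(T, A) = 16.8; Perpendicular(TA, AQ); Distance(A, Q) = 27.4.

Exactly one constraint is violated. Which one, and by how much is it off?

Distance(A, Q) = 27.4 — off by 7.40.

K = (0.00, 0.00) ✓; KM at 7.800° ✓; |KM| = 12.50 ✓; ∠KMZ = 78.00° ✓; |MZ| = 9.400 ✓; ∠MZD = 87.70° ✓; |ZD| = 28.30 ✓; ∠ZDT = 94.80° ✓; |DT| = 12.70 ✓; ∠(DT, TA) = 90.00° ✓; |TA| = 16.80 ✓; ∠(TA, AQ) = 90.00° ✓; |AQ| = 20.00 ✗.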